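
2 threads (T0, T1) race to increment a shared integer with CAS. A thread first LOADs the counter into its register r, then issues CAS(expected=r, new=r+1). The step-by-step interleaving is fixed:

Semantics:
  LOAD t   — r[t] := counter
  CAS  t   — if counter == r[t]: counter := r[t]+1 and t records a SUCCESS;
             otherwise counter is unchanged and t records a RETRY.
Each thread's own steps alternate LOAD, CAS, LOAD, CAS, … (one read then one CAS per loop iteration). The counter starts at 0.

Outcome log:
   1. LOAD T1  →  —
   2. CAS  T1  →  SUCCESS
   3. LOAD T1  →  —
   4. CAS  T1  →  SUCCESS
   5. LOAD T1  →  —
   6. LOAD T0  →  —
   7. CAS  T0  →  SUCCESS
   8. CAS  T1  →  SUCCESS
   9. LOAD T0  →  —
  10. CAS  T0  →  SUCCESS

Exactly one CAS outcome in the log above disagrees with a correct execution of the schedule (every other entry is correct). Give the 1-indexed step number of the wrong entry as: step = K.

step = 8

Correct run:
1. LOAD T1 → mem=0 r[T1]=0 [LOAD]
2. CAS T1 → mem=1 r[T1]=0 [OK]
3. LOAD T1 → mem=1 r[T1]=1 [LOAD]
4. CAS T1 → mem=2 r[T1]=1 [OK]
5. LOAD T1 → mem=2 r[T1]=2 [LOAD]
6. LOAD T0 → mem=2 r[T0]=2 [LOAD]
7. CAS T0 → mem=3 r[T0]=2 [OK]
8. CAS T1 → mem=3 r[T1]=2 [RETRY]
9. LOAD T0 → mem=3 r[T0]=3 [LOAD]
10. CAS T0 → mem=4 r[T0]=3 [OK]
Log disagrees first at step 8.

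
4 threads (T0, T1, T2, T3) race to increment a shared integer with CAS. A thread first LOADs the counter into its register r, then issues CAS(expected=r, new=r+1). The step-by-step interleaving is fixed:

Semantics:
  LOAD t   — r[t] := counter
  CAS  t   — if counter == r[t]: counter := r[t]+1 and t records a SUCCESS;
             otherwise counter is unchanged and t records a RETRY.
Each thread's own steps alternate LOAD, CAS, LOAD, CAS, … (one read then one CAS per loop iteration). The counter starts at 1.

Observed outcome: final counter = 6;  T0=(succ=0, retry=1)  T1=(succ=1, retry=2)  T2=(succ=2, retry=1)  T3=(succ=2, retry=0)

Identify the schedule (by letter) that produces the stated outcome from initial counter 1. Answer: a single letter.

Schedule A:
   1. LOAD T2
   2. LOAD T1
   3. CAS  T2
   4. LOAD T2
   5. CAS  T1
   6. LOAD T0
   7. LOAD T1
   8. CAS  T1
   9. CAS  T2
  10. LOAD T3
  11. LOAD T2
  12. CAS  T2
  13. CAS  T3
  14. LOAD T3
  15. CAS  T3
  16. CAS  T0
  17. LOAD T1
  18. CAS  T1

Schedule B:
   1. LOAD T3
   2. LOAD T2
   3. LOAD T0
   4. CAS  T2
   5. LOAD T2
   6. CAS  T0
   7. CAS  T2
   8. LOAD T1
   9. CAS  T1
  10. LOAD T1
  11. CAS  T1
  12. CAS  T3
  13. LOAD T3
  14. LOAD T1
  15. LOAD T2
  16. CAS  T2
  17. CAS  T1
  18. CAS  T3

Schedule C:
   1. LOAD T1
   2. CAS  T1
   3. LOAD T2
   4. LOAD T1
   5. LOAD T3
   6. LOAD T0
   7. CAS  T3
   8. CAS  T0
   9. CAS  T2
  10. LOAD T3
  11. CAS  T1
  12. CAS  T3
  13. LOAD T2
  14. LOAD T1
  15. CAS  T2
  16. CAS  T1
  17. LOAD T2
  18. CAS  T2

C

Simulating candidate C:
T1 LOAD — after: cnt=1, r=1 — load
T1 CAS — after: cnt=2, r=1 — ok
T2 LOAD — after: cnt=2, r=2 — load
T1 LOAD — after: cnt=2, r=2 — load
T3 LOAD — after: cnt=2, r=2 — load
T0 LOAD — after: cnt=2, r=2 — load
T3 CAS — after: cnt=3, r=2 — ok
T0 CAS — after: cnt=3, r=2 — retry
T2 CAS — after: cnt=3, r=2 — retry
T3 LOAD — after: cnt=3, r=3 — load
T1 CAS — after: cnt=3, r=2 — retry
T3 CAS — after: cnt=4, r=3 — ok
T2 LOAD — after: cnt=4, r=4 — load
T1 LOAD — after: cnt=4, r=4 — load
T2 CAS — after: cnt=5, r=4 — ok
T1 CAS — after: cnt=5, r=4 — retry
T2 LOAD — after: cnt=5, r=5 — load
T2 CAS — after: cnt=6, r=5 — ok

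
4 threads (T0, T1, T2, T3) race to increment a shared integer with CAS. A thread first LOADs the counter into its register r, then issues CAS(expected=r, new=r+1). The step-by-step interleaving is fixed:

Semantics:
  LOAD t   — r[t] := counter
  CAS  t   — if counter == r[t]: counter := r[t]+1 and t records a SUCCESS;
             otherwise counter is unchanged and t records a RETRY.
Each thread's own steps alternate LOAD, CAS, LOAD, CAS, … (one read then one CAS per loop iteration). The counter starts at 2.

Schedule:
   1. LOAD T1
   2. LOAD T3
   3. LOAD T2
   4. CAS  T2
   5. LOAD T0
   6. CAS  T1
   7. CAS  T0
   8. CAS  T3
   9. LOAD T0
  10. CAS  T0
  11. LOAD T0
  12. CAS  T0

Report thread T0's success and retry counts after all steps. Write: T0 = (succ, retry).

T0 = (3, 0)

T1 LOAD — after: cnt=2, r=2 — load
T3 LOAD — after: cnt=2, r=2 — load
T2 LOAD — after: cnt=2, r=2 — load
T2 CAS — after: cnt=3, r=2 — ok
T0 LOAD — after: cnt=3, r=3 — load
T1 CAS — after: cnt=3, r=2 — retry
T0 CAS — after: cnt=4, r=3 — ok
T3 CAS — after: cnt=4, r=2 — retry
T0 LOAD — after: cnt=4, r=4 — load
T0 CAS — after: cnt=5, r=4 — ok
T0 LOAD — after: cnt=5, r=5 — load
T0 CAS — after: cnt=6, r=5 — ok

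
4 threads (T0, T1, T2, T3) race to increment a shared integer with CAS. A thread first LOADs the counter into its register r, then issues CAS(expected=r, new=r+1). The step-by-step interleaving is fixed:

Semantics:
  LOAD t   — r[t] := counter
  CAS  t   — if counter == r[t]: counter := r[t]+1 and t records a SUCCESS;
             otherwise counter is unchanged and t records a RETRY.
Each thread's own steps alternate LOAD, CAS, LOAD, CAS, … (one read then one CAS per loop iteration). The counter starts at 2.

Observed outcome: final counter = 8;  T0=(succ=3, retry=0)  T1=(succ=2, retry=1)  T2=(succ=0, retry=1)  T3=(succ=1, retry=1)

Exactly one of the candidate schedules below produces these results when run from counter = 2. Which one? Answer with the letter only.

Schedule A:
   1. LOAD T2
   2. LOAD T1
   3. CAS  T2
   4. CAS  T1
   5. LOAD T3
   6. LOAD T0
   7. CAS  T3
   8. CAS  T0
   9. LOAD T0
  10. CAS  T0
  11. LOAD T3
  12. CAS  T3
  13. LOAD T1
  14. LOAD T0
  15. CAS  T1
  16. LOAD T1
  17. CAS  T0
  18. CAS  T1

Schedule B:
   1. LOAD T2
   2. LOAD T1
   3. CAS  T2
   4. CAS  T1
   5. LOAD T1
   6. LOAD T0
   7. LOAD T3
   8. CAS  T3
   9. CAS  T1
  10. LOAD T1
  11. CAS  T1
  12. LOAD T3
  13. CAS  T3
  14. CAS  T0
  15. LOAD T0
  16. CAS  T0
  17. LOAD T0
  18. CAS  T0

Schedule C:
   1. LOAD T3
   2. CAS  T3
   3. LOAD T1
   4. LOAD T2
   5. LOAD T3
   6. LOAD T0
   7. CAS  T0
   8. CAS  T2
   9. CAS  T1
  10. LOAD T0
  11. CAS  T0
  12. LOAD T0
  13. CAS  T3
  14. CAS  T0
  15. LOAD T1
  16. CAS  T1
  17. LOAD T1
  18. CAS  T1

C

Tracing schedule C:
T3 LOAD — after: cnt=2, r=2 — load
T3 CAS — after: cnt=3, r=2 — ok
T1 LOAD — after: cnt=3, r=3 — load
T2 LOAD — after: cnt=3, r=3 — load
T3 LOAD — after: cnt=3, r=3 — load
T0 LOAD — after: cnt=3, r=3 — load
T0 CAS — after: cnt=4, r=3 — ok
T2 CAS — after: cnt=4, r=3 — retry
T1 CAS — after: cnt=4, r=3 — retry
T0 LOAD — after: cnt=4, r=4 — load
T0 CAS — after: cnt=5, r=4 — ok
T0 LOAD — after: cnt=5, r=5 — load
T3 CAS — after: cnt=5, r=3 — retry
T0 CAS — after: cnt=6, r=5 — ok
T1 LOAD — after: cnt=6, r=6 — load
T1 CAS — after: cnt=7, r=6 — ok
T1 LOAD — after: cnt=7, r=7 — load
T1 CAS — after: cnt=8, r=7 — ok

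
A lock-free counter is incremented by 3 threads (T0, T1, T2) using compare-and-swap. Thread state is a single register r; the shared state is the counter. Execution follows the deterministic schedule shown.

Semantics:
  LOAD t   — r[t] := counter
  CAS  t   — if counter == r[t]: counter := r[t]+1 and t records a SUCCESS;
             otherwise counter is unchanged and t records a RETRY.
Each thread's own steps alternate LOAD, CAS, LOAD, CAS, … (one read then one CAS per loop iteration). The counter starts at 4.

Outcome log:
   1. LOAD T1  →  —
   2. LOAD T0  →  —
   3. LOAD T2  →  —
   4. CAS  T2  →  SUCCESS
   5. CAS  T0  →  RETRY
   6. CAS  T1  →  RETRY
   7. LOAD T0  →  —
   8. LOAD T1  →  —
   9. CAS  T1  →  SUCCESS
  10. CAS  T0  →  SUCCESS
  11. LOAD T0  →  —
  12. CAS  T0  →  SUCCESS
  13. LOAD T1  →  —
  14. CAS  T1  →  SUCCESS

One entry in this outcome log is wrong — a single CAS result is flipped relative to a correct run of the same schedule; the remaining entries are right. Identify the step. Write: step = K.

Correct run:
step 1: T1 LOAD ⇒ load; ctr=4 reg=4
step 2: T0 LOAD ⇒ load; ctr=4 reg=4
step 3: T2 LOAD ⇒ load; ctr=4 reg=4
step 4: T2 CAS ⇒ ok; ctr=5 reg=4
step 5: T0 CAS ⇒ retry; ctr=5 reg=4
step 6: T1 CAS ⇒ retry; ctr=5 reg=4
step 7: T0 LOAD ⇒ load; ctr=5 reg=5
step 8: T1 LOAD ⇒ load; ctr=5 reg=5
step 9: T1 CAS ⇒ ok; ctr=6 reg=5
step 10: T0 CAS ⇒ retry; ctr=6 reg=5
step 11: T0 LOAD ⇒ load; ctr=6 reg=6
step 12: T0 CAS ⇒ ok; ctr=7 reg=6
step 13: T1 LOAD ⇒ load; ctr=7 reg=7
step 14: T1 CAS ⇒ ok; ctr=8 reg=7
Log disagrees first at step 10.

step = 10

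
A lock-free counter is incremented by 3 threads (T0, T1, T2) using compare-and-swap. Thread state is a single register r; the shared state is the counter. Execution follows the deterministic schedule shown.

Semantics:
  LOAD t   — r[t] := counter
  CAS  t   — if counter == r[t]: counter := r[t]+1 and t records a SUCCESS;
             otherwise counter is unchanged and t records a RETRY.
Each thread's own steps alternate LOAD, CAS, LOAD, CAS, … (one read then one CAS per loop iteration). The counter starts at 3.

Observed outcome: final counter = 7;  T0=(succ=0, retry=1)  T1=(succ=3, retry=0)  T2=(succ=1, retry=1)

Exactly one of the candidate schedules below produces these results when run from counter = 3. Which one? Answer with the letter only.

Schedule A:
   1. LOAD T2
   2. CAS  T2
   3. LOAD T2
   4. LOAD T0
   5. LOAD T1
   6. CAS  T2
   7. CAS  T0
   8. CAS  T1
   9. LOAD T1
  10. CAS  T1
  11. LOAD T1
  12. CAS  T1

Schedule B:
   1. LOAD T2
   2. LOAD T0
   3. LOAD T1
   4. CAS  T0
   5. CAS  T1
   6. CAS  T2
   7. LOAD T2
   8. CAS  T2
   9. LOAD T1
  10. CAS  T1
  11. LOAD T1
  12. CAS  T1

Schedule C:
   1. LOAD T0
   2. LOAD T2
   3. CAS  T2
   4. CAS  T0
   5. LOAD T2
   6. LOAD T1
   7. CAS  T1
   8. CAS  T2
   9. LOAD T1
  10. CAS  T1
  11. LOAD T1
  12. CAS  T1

C

Simulating candidate C:
[1] T0.load  rd  (counter 3, T0.r 3)
[2] T2.load  rd  (counter 3, T2.r 3)
[3] T2.cas  hit  (counter 4, T2.r 3)
[4] T0.cas  miss  (counter 4, T0.r 3)
[5] T2.load  rd  (counter 4, T2.r 4)
[6] T1.load  rd  (counter 4, T1.r 4)
[7] T1.cas  hit  (counter 5, T1.r 4)
[8] T2.cas  miss  (counter 5, T2.r 4)
[9] T1.load  rd  (counter 5, T1.r 5)
[10] T1.cas  hit  (counter 6, T1.r 5)
[11] T1.load  rd  (counter 6, T1.r 6)
[12] T1.cas  hit  (counter 7, T1.r 6)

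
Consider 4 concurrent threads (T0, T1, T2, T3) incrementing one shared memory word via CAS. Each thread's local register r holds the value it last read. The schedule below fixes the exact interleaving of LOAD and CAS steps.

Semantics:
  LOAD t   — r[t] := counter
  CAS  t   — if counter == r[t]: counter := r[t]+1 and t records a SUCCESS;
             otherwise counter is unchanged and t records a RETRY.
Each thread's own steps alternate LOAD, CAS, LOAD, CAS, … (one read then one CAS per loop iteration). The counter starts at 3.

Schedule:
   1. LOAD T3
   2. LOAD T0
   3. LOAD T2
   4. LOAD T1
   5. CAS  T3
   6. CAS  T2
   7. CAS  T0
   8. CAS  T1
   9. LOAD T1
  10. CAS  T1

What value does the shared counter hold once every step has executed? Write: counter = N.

counter = 5

[1] T3.load  rd  (counter 3, T3.r 3)
[2] T0.load  rd  (counter 3, T0.r 3)
[3] T2.load  rd  (counter 3, T2.r 3)
[4] T1.load  rd  (counter 3, T1.r 3)
[5] T3.cas  hit  (counter 4, T3.r 3)
[6] T2.cas  miss  (counter 4, T2.r 3)
[7] T0.cas  miss  (counter 4, T0.r 3)
[8] T1.cas  miss  (counter 4, T1.r 3)
[9] T1.load  rd  (counter 4, T1.r 4)
[10] T1.cas  hit  (counter 5, T1.r 4)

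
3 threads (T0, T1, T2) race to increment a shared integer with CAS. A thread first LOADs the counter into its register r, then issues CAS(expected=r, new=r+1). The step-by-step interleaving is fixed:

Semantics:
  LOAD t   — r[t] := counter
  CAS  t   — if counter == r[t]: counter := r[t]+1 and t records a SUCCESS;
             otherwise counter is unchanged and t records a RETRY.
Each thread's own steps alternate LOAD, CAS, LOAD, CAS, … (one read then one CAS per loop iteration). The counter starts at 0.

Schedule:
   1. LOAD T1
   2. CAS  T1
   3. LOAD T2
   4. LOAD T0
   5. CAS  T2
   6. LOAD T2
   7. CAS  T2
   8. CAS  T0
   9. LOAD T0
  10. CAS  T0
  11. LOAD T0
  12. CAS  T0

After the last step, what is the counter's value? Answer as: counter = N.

#1 T1 reads 0
#2 T1 CAS(0→1) writes; counter now 1
#3 T2 reads 1
#4 T0 reads 1
#5 T2 CAS(1→2) writes; counter now 2
#6 T2 reads 2
#7 T2 CAS(2→3) writes; counter now 3
#8 T0 CAS(1→2) fails; counter now 3
#9 T0 reads 3
#10 T0 CAS(3→4) writes; counter now 4
#11 T0 reads 4
#12 T0 CAS(4→5) writes; counter now 5

counter = 5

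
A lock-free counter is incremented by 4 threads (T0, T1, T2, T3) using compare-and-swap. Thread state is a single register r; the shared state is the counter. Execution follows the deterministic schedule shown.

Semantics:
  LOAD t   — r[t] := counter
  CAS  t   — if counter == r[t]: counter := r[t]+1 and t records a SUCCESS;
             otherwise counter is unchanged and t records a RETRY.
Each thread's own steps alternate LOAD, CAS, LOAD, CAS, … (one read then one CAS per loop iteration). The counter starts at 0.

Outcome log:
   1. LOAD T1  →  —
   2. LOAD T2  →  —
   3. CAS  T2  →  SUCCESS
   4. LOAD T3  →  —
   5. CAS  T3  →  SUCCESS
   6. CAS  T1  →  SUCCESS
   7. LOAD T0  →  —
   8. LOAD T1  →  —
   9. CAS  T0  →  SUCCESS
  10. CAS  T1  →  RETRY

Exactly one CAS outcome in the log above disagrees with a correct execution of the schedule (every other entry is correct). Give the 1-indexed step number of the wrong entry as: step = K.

step = 6

Reference trace:
T1 LOAD — after: cnt=0, r=0 — load
T2 LOAD — after: cnt=0, r=0 — load
T2 CAS — after: cnt=1, r=0 — ok
T3 LOAD — after: cnt=1, r=1 — load
T3 CAS — after: cnt=2, r=1 — ok
T1 CAS — after: cnt=2, r=0 — retry
T0 LOAD — after: cnt=2, r=2 — load
T1 LOAD — after: cnt=2, r=2 — load
T0 CAS — after: cnt=3, r=2 — ok
T1 CAS — after: cnt=3, r=2 — retry
Log disagrees first at step 6.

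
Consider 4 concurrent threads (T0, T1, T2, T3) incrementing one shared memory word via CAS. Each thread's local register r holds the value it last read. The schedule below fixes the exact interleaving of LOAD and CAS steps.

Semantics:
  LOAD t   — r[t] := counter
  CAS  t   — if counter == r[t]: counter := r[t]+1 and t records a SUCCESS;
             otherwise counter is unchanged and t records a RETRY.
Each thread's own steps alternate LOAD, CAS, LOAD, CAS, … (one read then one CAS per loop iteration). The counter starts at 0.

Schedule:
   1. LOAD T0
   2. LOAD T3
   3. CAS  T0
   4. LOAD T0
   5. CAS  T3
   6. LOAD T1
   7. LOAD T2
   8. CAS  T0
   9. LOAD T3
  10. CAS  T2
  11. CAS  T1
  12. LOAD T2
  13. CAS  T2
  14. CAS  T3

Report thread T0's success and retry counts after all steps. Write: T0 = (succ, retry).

   1) LOAD T0:  M=0  r_T0=0
   2) LOAD T3:  M=0  r_T3=0
   3) CAS  T0:  M=1  r_T0=0 ✓
   4) LOAD T0:  M=1  r_T0=1
   5) CAS  T3:  M=1  r_T3=0 ✗
   6) LOAD T1:  M=1  r_T1=1
   7) LOAD T2:  M=1  r_T2=1
   8) CAS  T0:  M=2  r_T0=1 ✓
   9) LOAD T3:  M=2  r_T3=2
  10) CAS  T2:  M=2  r_T2=1 ✗
  11) CAS  T1:  M=2  r_T1=1 ✗
  12) LOAD T2:  M=2  r_T2=2
  13) CAS  T2:  M=3  r_T2=2 ✓
  14) CAS  T3:  M=3  r_T3=2 ✗

T0 = (2, 0)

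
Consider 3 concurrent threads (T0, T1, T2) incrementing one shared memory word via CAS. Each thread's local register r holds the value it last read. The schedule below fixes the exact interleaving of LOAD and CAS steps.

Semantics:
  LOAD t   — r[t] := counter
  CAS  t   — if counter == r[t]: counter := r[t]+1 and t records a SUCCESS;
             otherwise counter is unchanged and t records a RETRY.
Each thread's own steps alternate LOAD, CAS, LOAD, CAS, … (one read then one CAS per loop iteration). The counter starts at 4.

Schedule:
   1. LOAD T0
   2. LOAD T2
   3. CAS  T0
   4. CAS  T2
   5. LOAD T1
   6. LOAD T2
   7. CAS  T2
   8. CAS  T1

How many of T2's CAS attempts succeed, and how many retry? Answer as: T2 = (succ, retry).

T2 = (1, 1)

#1 T0 reads 4
#2 T2 reads 4
#3 T0 CAS(4→5) writes; counter now 5
#4 T2 CAS(4→5) fails; counter now 5
#5 T1 reads 5
#6 T2 reads 5
#7 T2 CAS(5→6) writes; counter now 6
#8 T1 CAS(5→6) fails; counter now 6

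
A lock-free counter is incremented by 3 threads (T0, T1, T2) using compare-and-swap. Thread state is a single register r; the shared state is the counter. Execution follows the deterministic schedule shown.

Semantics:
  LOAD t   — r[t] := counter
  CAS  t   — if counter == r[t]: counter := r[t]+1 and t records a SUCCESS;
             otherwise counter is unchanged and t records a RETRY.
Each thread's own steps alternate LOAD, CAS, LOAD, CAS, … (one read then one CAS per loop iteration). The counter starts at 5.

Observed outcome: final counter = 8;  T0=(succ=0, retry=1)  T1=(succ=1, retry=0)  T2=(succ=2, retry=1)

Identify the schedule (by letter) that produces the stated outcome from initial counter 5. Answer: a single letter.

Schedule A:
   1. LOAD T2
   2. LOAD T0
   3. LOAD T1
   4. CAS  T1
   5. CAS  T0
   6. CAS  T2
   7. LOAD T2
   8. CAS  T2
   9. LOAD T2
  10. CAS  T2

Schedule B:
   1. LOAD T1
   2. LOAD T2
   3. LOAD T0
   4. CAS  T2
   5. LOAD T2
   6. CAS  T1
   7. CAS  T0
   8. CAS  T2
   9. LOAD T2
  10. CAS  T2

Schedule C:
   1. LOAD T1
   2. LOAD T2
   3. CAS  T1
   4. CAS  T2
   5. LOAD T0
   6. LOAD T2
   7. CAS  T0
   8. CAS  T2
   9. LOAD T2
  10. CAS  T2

A

Simulating candidate A:
T2 LOAD — after: cnt=5, r=5 — load
T0 LOAD — after: cnt=5, r=5 — load
T1 LOAD — after: cnt=5, r=5 — load
T1 CAS — after: cnt=6, r=5 — ok
T0 CAS — after: cnt=6, r=5 — retry
T2 CAS — after: cnt=6, r=5 — retry
T2 LOAD — after: cnt=6, r=6 — load
T2 CAS — after: cnt=7, r=6 — ok
T2 LOAD — after: cnt=7, r=7 — load
T2 CAS — after: cnt=8, r=7 — ok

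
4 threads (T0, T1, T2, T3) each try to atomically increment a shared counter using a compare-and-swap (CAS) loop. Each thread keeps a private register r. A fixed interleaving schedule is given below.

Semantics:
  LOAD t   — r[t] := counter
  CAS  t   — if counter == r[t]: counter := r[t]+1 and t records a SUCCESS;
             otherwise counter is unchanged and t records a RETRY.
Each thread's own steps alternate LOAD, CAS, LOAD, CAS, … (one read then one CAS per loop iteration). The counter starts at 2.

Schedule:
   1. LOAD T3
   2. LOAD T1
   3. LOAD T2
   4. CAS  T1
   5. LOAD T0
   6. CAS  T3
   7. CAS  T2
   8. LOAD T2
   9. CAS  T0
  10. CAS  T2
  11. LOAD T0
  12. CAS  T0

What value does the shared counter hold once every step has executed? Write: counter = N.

counter = 5

   1) LOAD T3:  M=2  r_T3=2
   2) LOAD T1:  M=2  r_T1=2
   3) LOAD T2:  M=2  r_T2=2
   4) CAS  T1:  M=3  r_T1=2 ✓
   5) LOAD T0:  M=3  r_T0=3
   6) CAS  T3:  M=3  r_T3=2 ✗
   7) CAS  T2:  M=3  r_T2=2 ✗
   8) LOAD T2:  M=3  r_T2=3
   9) CAS  T0:  M=4  r_T0=3 ✓
  10) CAS  T2:  M=4  r_T2=3 ✗
  11) LOAD T0:  M=4  r_T0=4
  12) CAS  T0:  M=5  r_T0=4 ✓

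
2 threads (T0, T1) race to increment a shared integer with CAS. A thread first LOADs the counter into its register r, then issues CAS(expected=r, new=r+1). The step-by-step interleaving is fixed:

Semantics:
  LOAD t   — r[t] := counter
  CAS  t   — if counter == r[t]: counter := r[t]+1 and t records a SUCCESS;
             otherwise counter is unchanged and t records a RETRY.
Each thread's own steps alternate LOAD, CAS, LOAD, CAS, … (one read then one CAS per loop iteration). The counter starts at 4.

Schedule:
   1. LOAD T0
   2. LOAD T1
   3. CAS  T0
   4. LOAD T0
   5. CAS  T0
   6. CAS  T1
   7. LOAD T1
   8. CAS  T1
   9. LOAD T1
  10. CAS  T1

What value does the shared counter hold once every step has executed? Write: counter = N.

counter = 8

   1) LOAD T0:  M=4  r_T0=4
   2) LOAD T1:  M=4  r_T1=4
   3) CAS  T0:  M=5  r_T0=4 ✓
   4) LOAD T0:  M=5  r_T0=5
   5) CAS  T0:  M=6  r_T0=5 ✓
   6) CAS  T1:  M=6  r_T1=4 ✗
   7) LOAD T1:  M=6  r_T1=6
   8) CAS  T1:  M=7  r_T1=6 ✓
   9) LOAD T1:  M=7  r_T1=7
  10) CAS  T1:  M=8  r_T1=7 ✓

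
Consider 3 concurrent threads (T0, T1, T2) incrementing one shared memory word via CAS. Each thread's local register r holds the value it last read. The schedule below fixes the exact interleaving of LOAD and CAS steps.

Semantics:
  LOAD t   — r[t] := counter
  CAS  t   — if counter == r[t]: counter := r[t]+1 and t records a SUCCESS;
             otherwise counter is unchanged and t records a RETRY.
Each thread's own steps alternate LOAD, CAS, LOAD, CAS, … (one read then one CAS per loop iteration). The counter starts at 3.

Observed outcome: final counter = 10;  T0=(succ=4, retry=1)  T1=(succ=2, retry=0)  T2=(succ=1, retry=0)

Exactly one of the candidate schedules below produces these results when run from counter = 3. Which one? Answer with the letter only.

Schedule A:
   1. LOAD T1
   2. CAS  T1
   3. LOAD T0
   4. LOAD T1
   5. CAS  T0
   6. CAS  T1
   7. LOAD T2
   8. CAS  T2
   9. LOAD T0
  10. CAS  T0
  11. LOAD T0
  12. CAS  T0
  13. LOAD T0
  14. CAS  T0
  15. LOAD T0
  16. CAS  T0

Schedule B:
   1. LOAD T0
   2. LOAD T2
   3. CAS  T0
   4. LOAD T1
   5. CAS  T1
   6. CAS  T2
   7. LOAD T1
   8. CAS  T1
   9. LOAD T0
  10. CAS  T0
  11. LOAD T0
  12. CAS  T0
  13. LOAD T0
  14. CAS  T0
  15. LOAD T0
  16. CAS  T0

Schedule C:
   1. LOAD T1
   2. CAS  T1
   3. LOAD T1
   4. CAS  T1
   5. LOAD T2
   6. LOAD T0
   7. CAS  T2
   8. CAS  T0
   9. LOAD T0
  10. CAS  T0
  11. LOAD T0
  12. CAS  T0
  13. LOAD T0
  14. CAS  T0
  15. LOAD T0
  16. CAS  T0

C

Simulating candidate C:
1. LOAD T1 → mem=3 r[T1]=3 [LOAD]
2. CAS T1 → mem=4 r[T1]=3 [OK]
3. LOAD T1 → mem=4 r[T1]=4 [LOAD]
4. CAS T1 → mem=5 r[T1]=4 [OK]
5. LOAD T2 → mem=5 r[T2]=5 [LOAD]
6. LOAD T0 → mem=5 r[T0]=5 [LOAD]
7. CAS T2 → mem=6 r[T2]=5 [OK]
8. CAS T0 → mem=6 r[T0]=5 [RETRY]
9. LOAD T0 → mem=6 r[T0]=6 [LOAD]
10. CAS T0 → mem=7 r[T0]=6 [OK]
11. LOAD T0 → mem=7 r[T0]=7 [LOAD]
12. CAS T0 → mem=8 r[T0]=7 [OK]
13. LOAD T0 → mem=8 r[T0]=8 [LOAD]
14. CAS T0 → mem=9 r[T0]=8 [OK]
15. LOAD T0 → mem=9 r[T0]=9 [LOAD]
16. CAS T0 → mem=10 r[T0]=9 [OK]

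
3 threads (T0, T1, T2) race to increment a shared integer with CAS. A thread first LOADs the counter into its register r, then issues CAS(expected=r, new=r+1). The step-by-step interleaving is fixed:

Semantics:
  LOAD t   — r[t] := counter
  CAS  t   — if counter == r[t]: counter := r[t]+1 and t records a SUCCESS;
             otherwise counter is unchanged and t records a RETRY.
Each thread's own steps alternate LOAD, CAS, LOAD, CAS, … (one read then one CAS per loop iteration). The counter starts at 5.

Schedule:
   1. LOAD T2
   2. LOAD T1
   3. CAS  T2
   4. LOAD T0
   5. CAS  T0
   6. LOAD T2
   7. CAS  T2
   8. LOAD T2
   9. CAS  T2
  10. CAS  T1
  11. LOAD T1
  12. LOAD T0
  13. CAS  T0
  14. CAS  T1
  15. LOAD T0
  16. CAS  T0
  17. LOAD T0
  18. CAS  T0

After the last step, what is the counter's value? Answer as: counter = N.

#1 T2 reads 5
#2 T1 reads 5
#3 T2 CAS(5→6) writes; counter now 6
#4 T0 reads 6
#5 T0 CAS(6→7) writes; counter now 7
#6 T2 reads 7
#7 T2 CAS(7→8) writes; counter now 8
#8 T2 reads 8
#9 T2 CAS(8→9) writes; counter now 9
#10 T1 CAS(5→6) fails; counter now 9
#11 T1 reads 9
#12 T0 reads 9
#13 T0 CAS(9→10) writes; counter now 10
#14 T1 CAS(9→10) fails; counter now 10
#15 T0 reads 10
#16 T0 CAS(10→11) writes; counter now 11
#17 T0 reads 11
#18 T0 CAS(11→12) writes; counter now 12

counter = 12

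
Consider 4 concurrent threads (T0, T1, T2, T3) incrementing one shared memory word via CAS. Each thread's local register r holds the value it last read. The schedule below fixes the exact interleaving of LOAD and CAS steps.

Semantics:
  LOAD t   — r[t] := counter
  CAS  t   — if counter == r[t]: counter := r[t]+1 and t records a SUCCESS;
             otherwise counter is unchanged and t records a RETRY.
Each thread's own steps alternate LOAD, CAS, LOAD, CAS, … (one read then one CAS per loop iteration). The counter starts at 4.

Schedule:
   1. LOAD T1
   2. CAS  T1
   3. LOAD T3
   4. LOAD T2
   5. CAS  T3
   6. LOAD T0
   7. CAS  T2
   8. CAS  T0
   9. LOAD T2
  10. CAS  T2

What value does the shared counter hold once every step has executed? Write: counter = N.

counter = 8

T1 LOAD — after: cnt=4, r=4 — load
T1 CAS — after: cnt=5, r=4 — ok
T3 LOAD — after: cnt=5, r=5 — load
T2 LOAD — after: cnt=5, r=5 — load
T3 CAS — after: cnt=6, r=5 — ok
T0 LOAD — after: cnt=6, r=6 — load
T2 CAS — after: cnt=6, r=5 — retry
T0 CAS — after: cnt=7, r=6 — ok
T2 LOAD — after: cnt=7, r=7 — load
T2 CAS — after: cnt=8, r=7 — ok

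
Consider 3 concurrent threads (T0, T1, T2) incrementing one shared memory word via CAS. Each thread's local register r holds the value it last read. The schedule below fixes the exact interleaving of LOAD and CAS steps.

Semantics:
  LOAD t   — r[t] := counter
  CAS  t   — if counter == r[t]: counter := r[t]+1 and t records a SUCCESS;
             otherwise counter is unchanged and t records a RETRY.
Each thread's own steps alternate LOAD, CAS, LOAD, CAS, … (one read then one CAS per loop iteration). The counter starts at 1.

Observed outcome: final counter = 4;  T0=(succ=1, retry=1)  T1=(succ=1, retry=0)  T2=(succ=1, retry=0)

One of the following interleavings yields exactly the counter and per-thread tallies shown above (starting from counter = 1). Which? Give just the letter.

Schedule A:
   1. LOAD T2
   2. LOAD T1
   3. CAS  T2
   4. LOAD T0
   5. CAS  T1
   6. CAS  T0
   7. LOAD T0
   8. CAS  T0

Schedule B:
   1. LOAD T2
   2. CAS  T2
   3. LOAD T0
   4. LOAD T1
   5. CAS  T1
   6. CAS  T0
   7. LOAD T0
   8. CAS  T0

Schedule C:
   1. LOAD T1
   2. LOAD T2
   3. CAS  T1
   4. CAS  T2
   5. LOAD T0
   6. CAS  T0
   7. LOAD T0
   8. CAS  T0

B

Tracing schedule B:
1. LOAD T2 → mem=1 r[T2]=1 [LOAD]
2. CAS T2 → mem=2 r[T2]=1 [OK]
3. LOAD T0 → mem=2 r[T0]=2 [LOAD]
4. LOAD T1 → mem=2 r[T1]=2 [LOAD]
5. CAS T1 → mem=3 r[T1]=2 [OK]
6. CAS T0 → mem=3 r[T0]=2 [RETRY]
7. LOAD T0 → mem=3 r[T0]=3 [LOAD]
8. CAS T0 → mem=4 r[T0]=3 [OK]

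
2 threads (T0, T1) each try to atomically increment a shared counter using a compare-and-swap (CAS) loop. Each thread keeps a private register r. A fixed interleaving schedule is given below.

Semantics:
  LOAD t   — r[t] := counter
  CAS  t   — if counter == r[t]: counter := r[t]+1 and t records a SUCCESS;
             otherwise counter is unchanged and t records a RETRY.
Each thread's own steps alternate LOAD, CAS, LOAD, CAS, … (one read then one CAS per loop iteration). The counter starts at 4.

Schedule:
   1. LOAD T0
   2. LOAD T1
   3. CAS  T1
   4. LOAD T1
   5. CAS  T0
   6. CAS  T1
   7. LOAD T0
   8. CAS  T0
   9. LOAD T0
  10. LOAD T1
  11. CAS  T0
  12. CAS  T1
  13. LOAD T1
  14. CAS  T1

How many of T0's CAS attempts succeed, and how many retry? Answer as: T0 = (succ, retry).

T0 = (2, 1)

T0 LOAD — after: cnt=4, r=4 — load
T1 LOAD — after: cnt=4, r=4 — load
T1 CAS — after: cnt=5, r=4 — ok
T1 LOAD — after: cnt=5, r=5 — load
T0 CAS — after: cnt=5, r=4 — retry
T1 CAS — after: cnt=6, r=5 — ok
T0 LOAD — after: cnt=6, r=6 — load
T0 CAS — after: cnt=7, r=6 — ok
T0 LOAD — after: cnt=7, r=7 — load
T1 LOAD — after: cnt=7, r=7 — load
T0 CAS — after: cnt=8, r=7 — ok
T1 CAS — after: cnt=8, r=7 — retry
T1 LOAD — after: cnt=8, r=8 — load
T1 CAS — after: cnt=9, r=8 — ok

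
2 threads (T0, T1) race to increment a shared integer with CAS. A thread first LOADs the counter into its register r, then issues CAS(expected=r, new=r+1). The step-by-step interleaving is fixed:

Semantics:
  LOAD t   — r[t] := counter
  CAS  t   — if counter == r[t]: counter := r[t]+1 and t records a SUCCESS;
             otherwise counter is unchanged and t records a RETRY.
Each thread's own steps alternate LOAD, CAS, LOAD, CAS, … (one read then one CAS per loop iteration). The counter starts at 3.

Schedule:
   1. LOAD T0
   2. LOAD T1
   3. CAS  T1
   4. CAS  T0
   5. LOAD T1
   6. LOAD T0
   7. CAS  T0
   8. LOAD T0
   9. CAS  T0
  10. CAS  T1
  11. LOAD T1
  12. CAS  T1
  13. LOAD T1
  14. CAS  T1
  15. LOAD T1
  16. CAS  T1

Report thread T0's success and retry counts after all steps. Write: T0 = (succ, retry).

T0 = (2, 1)

[1] T0.load  rd  (counter 3, T0.r 3)
[2] T1.load  rd  (counter 3, T1.r 3)
[3] T1.cas  hit  (counter 4, T1.r 3)
[4] T0.cas  miss  (counter 4, T0.r 3)
[5] T1.load  rd  (counter 4, T1.r 4)
[6] T0.load  rd  (counter 4, T0.r 4)
[7] T0.cas  hit  (counter 5, T0.r 4)
[8] T0.load  rd  (counter 5, T0.r 5)
[9] T0.cas  hit  (counter 6, T0.r 5)
[10] T1.cas  miss  (counter 6, T1.r 4)
[11] T1.load  rd  (counter 6, T1.r 6)
[12] T1.cas  hit  (counter 7, T1.r 6)
[13] T1.load  rd  (counter 7, T1.r 7)
[14] T1.cas  hit  (counter 8, T1.r 7)
[15] T1.load  rd  (counter 8, T1.r 8)
[16] T1.cas  hit  (counter 9, T1.r 8)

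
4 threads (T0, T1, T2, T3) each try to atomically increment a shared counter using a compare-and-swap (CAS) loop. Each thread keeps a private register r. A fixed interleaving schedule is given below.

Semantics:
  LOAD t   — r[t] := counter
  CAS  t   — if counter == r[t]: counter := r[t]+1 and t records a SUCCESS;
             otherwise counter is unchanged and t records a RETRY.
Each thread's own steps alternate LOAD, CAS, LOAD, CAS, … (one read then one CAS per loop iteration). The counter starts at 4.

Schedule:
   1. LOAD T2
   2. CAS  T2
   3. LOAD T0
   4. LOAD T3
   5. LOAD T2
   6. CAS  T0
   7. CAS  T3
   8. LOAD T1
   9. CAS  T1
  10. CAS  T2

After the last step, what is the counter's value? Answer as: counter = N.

counter = 7

#1 T2 reads 4
#2 T2 CAS(4→5) writes; counter now 5
#3 T0 reads 5
#4 T3 reads 5
#5 T2 reads 5
#6 T0 CAS(5→6) writes; counter now 6
#7 T3 CAS(5→6) fails; counter now 6
#8 T1 reads 6
#9 T1 CAS(6→7) writes; counter now 7
#10 T2 CAS(5→6) fails; counter now 7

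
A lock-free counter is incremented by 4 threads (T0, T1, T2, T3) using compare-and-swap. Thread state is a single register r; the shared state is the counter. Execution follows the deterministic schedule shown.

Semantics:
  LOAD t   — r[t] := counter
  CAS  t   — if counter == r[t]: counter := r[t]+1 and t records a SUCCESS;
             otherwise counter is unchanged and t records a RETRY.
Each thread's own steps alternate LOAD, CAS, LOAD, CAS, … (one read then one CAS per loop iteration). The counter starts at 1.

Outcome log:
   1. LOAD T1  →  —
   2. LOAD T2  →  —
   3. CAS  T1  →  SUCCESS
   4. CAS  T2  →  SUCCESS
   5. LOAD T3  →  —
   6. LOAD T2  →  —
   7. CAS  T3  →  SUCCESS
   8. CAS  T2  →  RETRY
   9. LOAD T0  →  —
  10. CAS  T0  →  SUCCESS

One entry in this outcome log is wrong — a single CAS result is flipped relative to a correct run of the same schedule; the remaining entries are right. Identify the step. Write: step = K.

step = 4

Re-executing:
   1) LOAD T1:  M=1  r_T1=1
   2) LOAD T2:  M=1  r_T2=1
   3) CAS  T1:  M=2  r_T1=1 ✓
   4) CAS  T2:  M=2  r_T2=1 ✗
   5) LOAD T3:  M=2  r_T3=2
   6) LOAD T2:  M=2  r_T2=2
   7) CAS  T3:  M=3  r_T3=2 ✓
   8) CAS  T2:  M=3  r_T2=2 ✗
   9) LOAD T0:  M=3  r_T0=3
  10) CAS  T0:  M=4  r_T0=3 ✓
Flip is step 4.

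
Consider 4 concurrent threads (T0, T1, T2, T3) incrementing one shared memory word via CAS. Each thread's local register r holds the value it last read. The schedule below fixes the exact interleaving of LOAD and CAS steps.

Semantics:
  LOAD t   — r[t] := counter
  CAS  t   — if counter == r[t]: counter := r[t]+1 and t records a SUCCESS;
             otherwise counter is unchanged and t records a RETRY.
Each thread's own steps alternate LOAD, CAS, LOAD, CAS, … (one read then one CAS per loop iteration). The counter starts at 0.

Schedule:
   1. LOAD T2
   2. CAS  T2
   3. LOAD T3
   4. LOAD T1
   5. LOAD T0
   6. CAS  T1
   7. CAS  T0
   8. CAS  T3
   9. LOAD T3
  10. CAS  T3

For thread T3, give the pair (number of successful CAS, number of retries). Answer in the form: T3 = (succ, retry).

T3 = (1, 1)

[1] T2.load  rd  (counter 0, T2.r 0)
[2] T2.cas  hit  (counter 1, T2.r 0)
[3] T3.load  rd  (counter 1, T3.r 1)
[4] T1.load  rd  (counter 1, T1.r 1)
[5] T0.load  rd  (counter 1, T0.r 1)
[6] T1.cas  hit  (counter 2, T1.r 1)
[7] T0.cas  miss  (counter 2, T0.r 1)
[8] T3.cas  miss  (counter 2, T3.r 1)
[9] T3.load  rd  (counter 2, T3.r 2)
[10] T3.cas  hit  (counter 3, T3.r 2)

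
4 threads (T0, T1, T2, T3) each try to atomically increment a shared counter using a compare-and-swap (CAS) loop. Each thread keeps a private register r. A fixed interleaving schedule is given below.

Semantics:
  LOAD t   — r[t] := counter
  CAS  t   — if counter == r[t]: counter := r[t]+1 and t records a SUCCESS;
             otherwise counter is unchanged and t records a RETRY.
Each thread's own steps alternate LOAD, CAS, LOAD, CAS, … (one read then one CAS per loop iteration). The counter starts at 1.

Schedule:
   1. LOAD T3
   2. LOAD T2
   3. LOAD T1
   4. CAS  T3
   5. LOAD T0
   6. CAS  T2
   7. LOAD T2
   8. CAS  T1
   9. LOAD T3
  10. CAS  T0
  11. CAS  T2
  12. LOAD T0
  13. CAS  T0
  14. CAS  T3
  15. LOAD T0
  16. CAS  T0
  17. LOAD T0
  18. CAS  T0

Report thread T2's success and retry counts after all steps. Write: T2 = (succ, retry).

T2 = (0, 2)

step 1: T3 LOAD ⇒ load; ctr=1 reg=1
step 2: T2 LOAD ⇒ load; ctr=1 reg=1
step 3: T1 LOAD ⇒ load; ctr=1 reg=1
step 4: T3 CAS ⇒ ok; ctr=2 reg=1
step 5: T0 LOAD ⇒ load; ctr=2 reg=2
step 6: T2 CAS ⇒ retry; ctr=2 reg=1
step 7: T2 LOAD ⇒ load; ctr=2 reg=2
step 8: T1 CAS ⇒ retry; ctr=2 reg=1
step 9: T3 LOAD ⇒ load; ctr=2 reg=2
step 10: T0 CAS ⇒ ok; ctr=3 reg=2
step 11: T2 CAS ⇒ retry; ctr=3 reg=2
step 12: T0 LOAD ⇒ load; ctr=3 reg=3
step 13: T0 CAS ⇒ ok; ctr=4 reg=3
step 14: T3 CAS ⇒ retry; ctr=4 reg=2
step 15: T0 LOAD ⇒ load; ctr=4 reg=4
step 16: T0 CAS ⇒ ok; ctr=5 reg=4
step 17: T0 LOAD ⇒ load; ctr=5 reg=5
step 18: T0 CAS ⇒ ok; ctr=6 reg=5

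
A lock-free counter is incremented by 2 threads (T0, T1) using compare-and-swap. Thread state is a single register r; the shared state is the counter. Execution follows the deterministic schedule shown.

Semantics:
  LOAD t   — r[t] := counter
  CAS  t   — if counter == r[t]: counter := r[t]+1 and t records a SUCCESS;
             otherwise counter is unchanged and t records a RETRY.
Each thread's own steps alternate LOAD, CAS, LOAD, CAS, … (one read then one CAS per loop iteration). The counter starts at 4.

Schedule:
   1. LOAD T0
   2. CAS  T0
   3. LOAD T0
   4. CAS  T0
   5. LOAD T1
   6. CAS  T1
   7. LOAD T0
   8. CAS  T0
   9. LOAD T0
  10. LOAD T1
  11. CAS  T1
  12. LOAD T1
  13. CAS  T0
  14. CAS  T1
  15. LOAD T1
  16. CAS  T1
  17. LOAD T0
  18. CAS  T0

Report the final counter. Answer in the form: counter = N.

counter = 12

[1] T0.load  rd  (counter 4, T0.r 4)
[2] T0.cas  hit  (counter 5, T0.r 4)
[3] T0.load  rd  (counter 5, T0.r 5)
[4] T0.cas  hit  (counter 6, T0.r 5)
[5] T1.load  rd  (counter 6, T1.r 6)
[6] T1.cas  hit  (counter 7, T1.r 6)
[7] T0.load  rd  (counter 7, T0.r 7)
[8] T0.cas  hit  (counter 8, T0.r 7)
[9] T0.load  rd  (counter 8, T0.r 8)
[10] T1.load  rd  (counter 8, T1.r 8)
[11] T1.cas  hit  (counter 9, T1.r 8)
[12] T1.load  rd  (counter 9, T1.r 9)
[13] T0.cas  miss  (counter 9, T0.r 8)
[14] T1.cas  hit  (counter 10, T1.r 9)
[15] T1.load  rd  (counter 10, T1.r 10)
[16] T1.cas  hit  (counter 11, T1.r 10)
[17] T0.load  rd  (counter 11, T0.r 11)
[18] T0.cas  hit  (counter 12, T0.r 11)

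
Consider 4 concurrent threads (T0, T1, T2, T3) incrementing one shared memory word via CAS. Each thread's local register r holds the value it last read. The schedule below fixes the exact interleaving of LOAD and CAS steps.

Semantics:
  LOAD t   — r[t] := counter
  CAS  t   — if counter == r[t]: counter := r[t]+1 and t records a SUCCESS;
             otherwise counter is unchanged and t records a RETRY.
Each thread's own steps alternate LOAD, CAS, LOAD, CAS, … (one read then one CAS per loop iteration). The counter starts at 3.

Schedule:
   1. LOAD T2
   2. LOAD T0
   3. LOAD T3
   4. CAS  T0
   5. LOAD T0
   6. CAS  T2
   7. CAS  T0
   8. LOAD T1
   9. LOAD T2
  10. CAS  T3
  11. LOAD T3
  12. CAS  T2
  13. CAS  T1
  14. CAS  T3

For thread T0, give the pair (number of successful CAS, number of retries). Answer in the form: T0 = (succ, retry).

[1] T2.load  rd  (counter 3, T2.r 3)
[2] T0.load  rd  (counter 3, T0.r 3)
[3] T3.load  rd  (counter 3, T3.r 3)
[4] T0.cas  hit  (counter 4, T0.r 3)
[5] T0.load  rd  (counter 4, T0.r 4)
[6] T2.cas  miss  (counter 4, T2.r 3)
[7] T0.cas  hit  (counter 5, T0.r 4)
[8] T1.load  rd  (counter 5, T1.r 5)
[9] T2.load  rd  (counter 5, T2.r 5)
[10] T3.cas  miss  (counter 5, T3.r 3)
[11] T3.load  rd  (counter 5, T3.r 5)
[12] T2.cas  hit  (counter 6, T2.r 5)
[13] T1.cas  miss  (counter 6, T1.r 5)
[14] T3.cas  miss  (counter 6, T3.r 5)

T0 = (2, 0)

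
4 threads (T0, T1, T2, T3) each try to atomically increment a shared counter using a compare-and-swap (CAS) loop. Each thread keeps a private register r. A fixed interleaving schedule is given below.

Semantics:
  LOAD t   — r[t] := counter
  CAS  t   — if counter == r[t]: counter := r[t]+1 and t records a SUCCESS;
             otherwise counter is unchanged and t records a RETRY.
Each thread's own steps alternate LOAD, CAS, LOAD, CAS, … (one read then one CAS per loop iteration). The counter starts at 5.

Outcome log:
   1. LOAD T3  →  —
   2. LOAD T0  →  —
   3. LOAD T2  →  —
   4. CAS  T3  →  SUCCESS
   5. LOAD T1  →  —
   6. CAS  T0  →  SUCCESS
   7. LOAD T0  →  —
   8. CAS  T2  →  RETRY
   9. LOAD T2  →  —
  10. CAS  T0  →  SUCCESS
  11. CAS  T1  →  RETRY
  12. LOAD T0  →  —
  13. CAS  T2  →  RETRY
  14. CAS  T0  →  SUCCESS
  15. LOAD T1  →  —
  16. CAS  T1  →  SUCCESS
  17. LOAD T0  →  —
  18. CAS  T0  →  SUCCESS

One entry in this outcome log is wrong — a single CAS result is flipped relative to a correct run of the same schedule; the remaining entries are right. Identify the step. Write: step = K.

step = 6

Re-executing:
T3 LOAD — after: cnt=5, r=5 — load
T0 LOAD — after: cnt=5, r=5 — load
T2 LOAD — after: cnt=5, r=5 — load
T3 CAS — after: cnt=6, r=5 — ok
T1 LOAD — after: cnt=6, r=6 — load
T0 CAS — after: cnt=6, r=5 — retry
T0 LOAD — after: cnt=6, r=6 — load
T2 CAS — after: cnt=6, r=5 — retry
T2 LOAD — after: cnt=6, r=6 — load
T0 CAS — after: cnt=7, r=6 — ok
T1 CAS — after: cnt=7, r=6 — retry
T0 LOAD — after: cnt=7, r=7 — load
T2 CAS — after: cnt=7, r=6 — retry
T0 CAS — after: cnt=8, r=7 — ok
T1 LOAD — after: cnt=8, r=8 — load
T1 CAS — after: cnt=9, r=8 — ok
T0 LOAD — after: cnt=9, r=9 — load
T0 CAS — after: cnt=10, r=9 — ok
Mismatch at 6.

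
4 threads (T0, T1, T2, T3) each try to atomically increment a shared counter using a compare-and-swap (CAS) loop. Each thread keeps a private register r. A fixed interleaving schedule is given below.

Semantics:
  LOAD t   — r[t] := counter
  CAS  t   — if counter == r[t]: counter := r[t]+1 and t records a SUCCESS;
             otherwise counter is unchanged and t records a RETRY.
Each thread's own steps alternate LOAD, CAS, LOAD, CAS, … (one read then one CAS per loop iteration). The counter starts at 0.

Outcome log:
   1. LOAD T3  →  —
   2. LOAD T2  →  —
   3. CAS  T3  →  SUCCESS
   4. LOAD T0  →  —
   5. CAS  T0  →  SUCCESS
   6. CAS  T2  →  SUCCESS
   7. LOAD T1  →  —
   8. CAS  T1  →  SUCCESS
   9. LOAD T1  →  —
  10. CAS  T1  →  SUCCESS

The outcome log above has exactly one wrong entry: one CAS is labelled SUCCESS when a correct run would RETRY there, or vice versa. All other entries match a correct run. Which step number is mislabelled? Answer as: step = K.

step = 6

Correct run:
1. LOAD T3 → mem=0 r[T3]=0 [LOAD]
2. LOAD T2 → mem=0 r[T2]=0 [LOAD]
3. CAS T3 → mem=1 r[T3]=0 [OK]
4. LOAD T0 → mem=1 r[T0]=1 [LOAD]
5. CAS T0 → mem=2 r[T0]=1 [OK]
6. CAS T2 → mem=2 r[T2]=0 [RETRY]
7. LOAD T1 → mem=2 r[T1]=2 [LOAD]
8. CAS T1 → mem=3 r[T1]=2 [OK]
9. LOAD T1 → mem=3 r[T1]=3 [LOAD]
10. CAS T1 → mem=4 r[T1]=3 [OK]
Flip is step 6.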